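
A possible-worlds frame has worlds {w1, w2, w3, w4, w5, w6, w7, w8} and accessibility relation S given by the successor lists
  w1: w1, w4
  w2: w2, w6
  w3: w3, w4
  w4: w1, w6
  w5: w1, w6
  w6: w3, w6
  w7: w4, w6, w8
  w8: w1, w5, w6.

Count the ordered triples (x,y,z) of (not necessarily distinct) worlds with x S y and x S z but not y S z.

20

Enumerating: (w1,w4,w4), (w2,w6,w2), (w3,w4,w3), (w3,w4,w4), (w4,w1,w6), (w4,w6,w1), (w5,w1,w6), (w5,w6,w1), (w6,w3,w6), (w7,w4,w4), (w7,w4,w8), (w7,w6,w4), … and 8 more.
Total: 20.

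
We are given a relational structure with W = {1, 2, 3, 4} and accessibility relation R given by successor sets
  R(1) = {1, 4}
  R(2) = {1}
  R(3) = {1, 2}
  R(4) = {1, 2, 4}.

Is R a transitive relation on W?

Transitive: no — 1 R 4 and 4 R 2, but not 1 R 2.

No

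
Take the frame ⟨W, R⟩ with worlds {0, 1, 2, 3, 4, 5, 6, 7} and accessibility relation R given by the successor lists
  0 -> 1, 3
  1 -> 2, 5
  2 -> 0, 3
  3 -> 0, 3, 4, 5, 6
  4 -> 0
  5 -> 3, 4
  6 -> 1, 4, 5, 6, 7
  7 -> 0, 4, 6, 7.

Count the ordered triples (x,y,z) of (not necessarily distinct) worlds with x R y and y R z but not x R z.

31

Enumerating: (0,1,2), (0,1,5), (0,3,0), (0,3,4), (0,3,5), (0,3,6), (1,2,0), (1,2,3), (1,5,3), (1,5,4), (2,0,1), (2,3,4), … and 19 more.
Total: 31.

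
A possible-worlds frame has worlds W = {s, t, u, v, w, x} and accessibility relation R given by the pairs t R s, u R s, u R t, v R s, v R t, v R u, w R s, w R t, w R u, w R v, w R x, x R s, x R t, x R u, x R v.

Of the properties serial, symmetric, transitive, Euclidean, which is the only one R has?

Serial: no — s has no R-successor.
Symmetric: no — t R s but not s R t.
Transitive: yes — every two-step R-path is closed by a direct edge.
Euclidean: no — u R s and u R t, but not s R t.
Only transitive holds.

transitive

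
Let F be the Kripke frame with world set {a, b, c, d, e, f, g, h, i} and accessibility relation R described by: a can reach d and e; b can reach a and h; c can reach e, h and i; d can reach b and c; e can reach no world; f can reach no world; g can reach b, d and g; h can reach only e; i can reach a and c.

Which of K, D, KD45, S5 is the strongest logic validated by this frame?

K

Serial (axiom D): no — e has no R-successor.
Euclidean (axiom 5): no — a R d and a R e, but not d R e.
Transitive (axiom 4): no — a R d and d R b, but not a R b.
Reflexive (axiom T): no — a is not related to itself.
So F validates K; D would additionally require R to be serial. The strongest is K.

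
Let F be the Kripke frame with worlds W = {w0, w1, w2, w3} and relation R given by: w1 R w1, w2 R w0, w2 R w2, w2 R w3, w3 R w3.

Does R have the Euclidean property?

Euclidean: no — w2 R w0 and w2 R w3, but not w0 R w3.

No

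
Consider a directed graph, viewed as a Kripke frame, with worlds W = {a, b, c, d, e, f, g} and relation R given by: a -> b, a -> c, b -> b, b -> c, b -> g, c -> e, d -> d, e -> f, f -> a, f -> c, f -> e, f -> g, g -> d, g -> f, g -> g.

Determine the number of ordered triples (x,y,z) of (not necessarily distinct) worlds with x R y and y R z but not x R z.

Enumerating: (a,b,g), (a,c,e), (b,c,e), (b,g,d), (b,g,f), (c,e,f), (e,f,a), (e,f,c), (e,f,e), (e,f,g), (f,a,b), (f,e,f), (f,g,d), (f,g,f), (g,f,a), (g,f,c), (g,f,e).

17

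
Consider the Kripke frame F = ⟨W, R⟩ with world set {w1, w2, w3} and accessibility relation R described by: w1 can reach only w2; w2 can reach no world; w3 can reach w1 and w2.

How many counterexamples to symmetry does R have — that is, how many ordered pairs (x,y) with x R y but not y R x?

3

Enumerating: (w1,w2), (w3,w1), (w3,w2).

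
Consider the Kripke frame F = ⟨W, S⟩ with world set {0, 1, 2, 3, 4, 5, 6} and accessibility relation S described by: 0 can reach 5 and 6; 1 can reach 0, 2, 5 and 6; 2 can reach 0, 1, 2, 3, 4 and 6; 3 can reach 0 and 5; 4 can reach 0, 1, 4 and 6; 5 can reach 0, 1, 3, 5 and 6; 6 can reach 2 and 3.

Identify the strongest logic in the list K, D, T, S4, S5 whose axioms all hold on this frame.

D

Serial (axiom D): yes — every world has a successor (e.g. 0 S 5).
Reflexive (axiom T): no — 0 is not related to itself.
Transitive (axiom 4): no — 0 S 5 and 5 S 1, but not 0 S 1.
Euclidean (axiom 5): no — 0 S 6 and 0 S 5, but not 6 S 5.
So F validates K, D; T would additionally require S to be reflexive. The strongest is D.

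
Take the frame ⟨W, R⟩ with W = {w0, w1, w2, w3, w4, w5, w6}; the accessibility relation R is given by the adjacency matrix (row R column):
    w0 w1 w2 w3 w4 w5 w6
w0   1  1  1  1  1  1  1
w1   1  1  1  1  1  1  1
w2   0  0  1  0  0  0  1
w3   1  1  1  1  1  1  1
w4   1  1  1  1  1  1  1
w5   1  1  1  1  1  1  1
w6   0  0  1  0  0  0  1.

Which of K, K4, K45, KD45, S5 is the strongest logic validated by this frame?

K4

Transitive (axiom 4): yes — every two-step R-path is closed by a direct edge.
Euclidean (axiom 5): no — w0 R w2 and w0 R w1, but not w2 R w1.
Serial (axiom D): yes — every world has a successor (e.g. w0 R w0).
Reflexive (axiom T): yes — every world is R-related to itself.
So F validates K, K4; K45 would additionally require R to be Euclidean. The strongest is K4.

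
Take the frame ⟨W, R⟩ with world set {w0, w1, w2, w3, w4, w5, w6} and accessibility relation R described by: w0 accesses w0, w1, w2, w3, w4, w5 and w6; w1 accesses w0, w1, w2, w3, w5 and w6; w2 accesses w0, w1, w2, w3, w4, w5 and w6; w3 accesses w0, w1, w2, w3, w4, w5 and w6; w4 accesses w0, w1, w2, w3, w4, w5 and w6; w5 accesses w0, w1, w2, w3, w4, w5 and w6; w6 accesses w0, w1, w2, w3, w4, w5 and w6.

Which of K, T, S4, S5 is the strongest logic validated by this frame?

T

Reflexive (axiom T): yes — every world is R-related to itself.
Transitive (axiom 4): no — w1 R w0 and w0 R w4, but not w1 R w4.
Euclidean (axiom 5): no — w0 R w1 and w0 R w4, but not w1 R w4.
So F validates K, T; S4 would additionally require R to be transitive. The strongest is T.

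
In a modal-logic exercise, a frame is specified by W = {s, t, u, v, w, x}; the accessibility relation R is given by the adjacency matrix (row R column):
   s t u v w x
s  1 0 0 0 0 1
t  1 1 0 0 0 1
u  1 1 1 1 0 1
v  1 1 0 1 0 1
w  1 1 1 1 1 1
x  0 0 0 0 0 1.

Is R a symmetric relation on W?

No

Symmetric: no — s R x but not x R s.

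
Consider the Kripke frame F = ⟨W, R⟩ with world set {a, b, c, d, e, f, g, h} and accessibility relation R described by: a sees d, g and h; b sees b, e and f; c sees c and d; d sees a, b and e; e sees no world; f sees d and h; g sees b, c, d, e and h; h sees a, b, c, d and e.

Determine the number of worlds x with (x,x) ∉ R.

6

Enumerating: a, d, e, f, g, h.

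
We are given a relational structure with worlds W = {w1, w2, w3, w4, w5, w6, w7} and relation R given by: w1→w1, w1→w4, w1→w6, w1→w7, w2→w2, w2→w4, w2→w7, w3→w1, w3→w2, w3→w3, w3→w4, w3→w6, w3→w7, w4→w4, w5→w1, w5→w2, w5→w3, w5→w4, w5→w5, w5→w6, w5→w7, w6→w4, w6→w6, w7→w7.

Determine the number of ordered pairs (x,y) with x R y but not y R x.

Enumerating: (w1,w4), (w1,w6), (w1,w7), (w2,w4), (w2,w7), (w3,w1), (w3,w2), (w3,w4), (w3,w6), (w3,w7), (w5,w1), (w5,w2), (w5,w3), (w5,w4), (w5,w6), (w5,w7), (w6,w4).

17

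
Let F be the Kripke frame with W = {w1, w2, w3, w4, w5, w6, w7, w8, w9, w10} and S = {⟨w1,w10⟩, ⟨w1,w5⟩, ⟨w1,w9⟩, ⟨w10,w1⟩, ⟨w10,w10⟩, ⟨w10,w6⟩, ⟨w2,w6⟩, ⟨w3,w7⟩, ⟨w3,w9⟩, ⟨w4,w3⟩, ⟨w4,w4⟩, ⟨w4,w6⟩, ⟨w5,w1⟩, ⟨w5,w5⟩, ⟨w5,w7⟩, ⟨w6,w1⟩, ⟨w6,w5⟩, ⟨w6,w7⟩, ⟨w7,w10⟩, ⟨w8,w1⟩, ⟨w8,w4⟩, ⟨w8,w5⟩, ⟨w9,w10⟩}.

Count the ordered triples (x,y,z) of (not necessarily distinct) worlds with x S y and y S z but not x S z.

33

Enumerating: (w1,w10,w1), (w1,w10,w6), (w1,w5,w1), (w1,w5,w7), (w10,w1,w5), (w10,w1,w9), (w10,w6,w5), (w10,w6,w7), (w2,w6,w1), (w2,w6,w5), (w2,w6,w7), (w3,w7,w10), … and 21 more.
Total: 33.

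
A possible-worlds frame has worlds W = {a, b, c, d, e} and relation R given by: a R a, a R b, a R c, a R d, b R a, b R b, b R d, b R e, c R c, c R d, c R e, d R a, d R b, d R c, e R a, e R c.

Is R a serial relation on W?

Serial: yes — every world has a successor (e.g. a R a).

Yes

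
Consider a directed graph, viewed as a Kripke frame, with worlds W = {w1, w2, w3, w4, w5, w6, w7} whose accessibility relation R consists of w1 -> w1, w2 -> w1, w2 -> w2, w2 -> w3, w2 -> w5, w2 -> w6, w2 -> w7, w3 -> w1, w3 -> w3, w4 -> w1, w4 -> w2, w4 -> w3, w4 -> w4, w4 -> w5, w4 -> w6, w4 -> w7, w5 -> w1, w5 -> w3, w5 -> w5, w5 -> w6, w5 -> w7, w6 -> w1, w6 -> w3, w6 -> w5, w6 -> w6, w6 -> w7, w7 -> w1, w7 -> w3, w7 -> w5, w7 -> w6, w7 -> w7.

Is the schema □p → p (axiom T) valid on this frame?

Yes

The schema T characterises exactly the reflexive frames.
Reflexive: yes — every world is R-related to itself.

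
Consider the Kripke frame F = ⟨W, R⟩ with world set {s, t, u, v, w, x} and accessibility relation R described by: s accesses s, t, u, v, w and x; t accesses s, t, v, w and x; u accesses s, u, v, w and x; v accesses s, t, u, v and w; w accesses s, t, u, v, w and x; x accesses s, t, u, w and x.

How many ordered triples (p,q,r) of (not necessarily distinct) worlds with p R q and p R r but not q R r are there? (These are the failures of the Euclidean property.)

Enumerating: (s,t,u), (s,u,t), (s,v,x), (s,x,v), (t,v,x), (t,x,v), (u,v,x), (u,x,v), (v,t,u), (v,u,t), (w,t,u), (w,u,t), (w,v,x), (w,x,v), (x,t,u), (x,u,t).

16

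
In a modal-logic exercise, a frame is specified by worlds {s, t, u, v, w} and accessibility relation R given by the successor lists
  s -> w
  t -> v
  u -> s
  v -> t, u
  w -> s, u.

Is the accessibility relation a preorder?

Reflexive: no — s is not related to itself.
Transitive: no — s R w and w R u, but not s R u.
So R is not a preorder.

No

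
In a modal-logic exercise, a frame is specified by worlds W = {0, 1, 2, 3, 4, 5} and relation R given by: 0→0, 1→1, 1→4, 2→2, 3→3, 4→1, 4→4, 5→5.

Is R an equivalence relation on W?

Yes

Reflexive: yes — every world is R-related to itself.
Symmetric: yes — every pair in R has its reverse in R.
Transitive: yes — every two-step R-path is closed by a direct edge.
So R is an equivalence relation.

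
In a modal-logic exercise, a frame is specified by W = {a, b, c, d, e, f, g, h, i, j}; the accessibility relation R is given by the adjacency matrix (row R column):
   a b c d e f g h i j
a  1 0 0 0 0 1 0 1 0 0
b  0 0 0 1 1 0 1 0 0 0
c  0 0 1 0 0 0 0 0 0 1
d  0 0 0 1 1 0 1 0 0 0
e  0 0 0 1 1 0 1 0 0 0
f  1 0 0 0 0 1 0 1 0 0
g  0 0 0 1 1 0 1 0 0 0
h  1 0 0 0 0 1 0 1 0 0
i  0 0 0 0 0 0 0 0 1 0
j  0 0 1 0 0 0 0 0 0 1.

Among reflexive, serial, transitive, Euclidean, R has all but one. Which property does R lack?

Reflexive: no — b is not related to itself.
Serial: yes — every world has a successor (e.g. a R a).
Transitive: yes — every two-step R-path is closed by a direct edge.
Euclidean: yes — any two successors of a common world are R-related.
Only reflexive fails.

reflexive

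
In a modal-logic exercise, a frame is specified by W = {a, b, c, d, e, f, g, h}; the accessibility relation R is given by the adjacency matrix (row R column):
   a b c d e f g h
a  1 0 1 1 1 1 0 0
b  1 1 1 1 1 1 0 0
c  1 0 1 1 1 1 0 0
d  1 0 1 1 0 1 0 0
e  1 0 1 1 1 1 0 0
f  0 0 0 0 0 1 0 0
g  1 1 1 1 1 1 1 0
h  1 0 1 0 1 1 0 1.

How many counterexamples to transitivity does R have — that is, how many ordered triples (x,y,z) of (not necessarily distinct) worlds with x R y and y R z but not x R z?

5

Enumerating: (d,a,e), (d,c,e), (h,a,d), (h,c,d), (h,e,d).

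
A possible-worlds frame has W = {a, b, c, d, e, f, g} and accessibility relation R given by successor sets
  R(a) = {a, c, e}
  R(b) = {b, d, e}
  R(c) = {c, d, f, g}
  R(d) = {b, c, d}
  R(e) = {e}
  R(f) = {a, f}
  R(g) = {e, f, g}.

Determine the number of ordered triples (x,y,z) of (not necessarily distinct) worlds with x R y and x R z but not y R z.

Enumerating: (a,c,a), (a,c,e), (a,e,a), (a,e,c), (b,d,e), (b,e,b), (b,e,d), (c,d,f), (c,d,g), (c,f,c), (c,f,d), (c,f,g), … and 9 more.
Total: 21.

21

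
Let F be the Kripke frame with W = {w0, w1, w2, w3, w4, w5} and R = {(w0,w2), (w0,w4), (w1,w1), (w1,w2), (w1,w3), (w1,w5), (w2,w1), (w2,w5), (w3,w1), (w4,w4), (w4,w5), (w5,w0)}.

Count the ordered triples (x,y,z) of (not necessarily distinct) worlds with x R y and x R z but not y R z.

Enumerating: (w0,w2,w2), (w0,w2,w4), (w0,w4,w2), (w1,w2,w2), (w1,w2,w3), (w1,w3,w2), (w1,w3,w3), (w1,w3,w5), (w1,w5,w1), (w1,w5,w2), (w1,w5,w3), (w1,w5,w5), (w2,w5,w1), (w2,w5,w5), (w4,w5,w4), (w4,w5,w5), (w5,w0,w0).

17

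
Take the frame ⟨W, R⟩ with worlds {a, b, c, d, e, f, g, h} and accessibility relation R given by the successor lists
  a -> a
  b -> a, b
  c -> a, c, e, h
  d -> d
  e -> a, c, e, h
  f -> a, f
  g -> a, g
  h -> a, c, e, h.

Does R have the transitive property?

Transitive: yes — every two-step R-path is closed by a direct edge.

Yes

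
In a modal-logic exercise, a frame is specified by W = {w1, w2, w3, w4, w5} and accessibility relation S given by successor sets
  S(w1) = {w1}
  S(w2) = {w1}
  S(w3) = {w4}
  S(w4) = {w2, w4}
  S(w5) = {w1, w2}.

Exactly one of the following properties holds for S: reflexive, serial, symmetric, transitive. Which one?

serial

Reflexive: no — w2 is not related to itself.
Serial: yes — every world has a successor (e.g. w1 S w1).
Symmetric: no — w2 S w1 but not w1 S w2.
Transitive: no — w3 S w4 and w4 S w2, but not w3 S w2.
Only serial holds.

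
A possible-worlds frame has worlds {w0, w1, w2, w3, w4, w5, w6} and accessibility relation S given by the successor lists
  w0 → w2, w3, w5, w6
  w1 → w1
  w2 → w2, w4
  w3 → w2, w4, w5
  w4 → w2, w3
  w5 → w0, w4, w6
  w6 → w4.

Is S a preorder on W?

No

Reflexive: no — w0 is not related to itself.
Transitive: no — w0 S w2 and w2 S w4, but not w0 S w4.
So S is not a preorder.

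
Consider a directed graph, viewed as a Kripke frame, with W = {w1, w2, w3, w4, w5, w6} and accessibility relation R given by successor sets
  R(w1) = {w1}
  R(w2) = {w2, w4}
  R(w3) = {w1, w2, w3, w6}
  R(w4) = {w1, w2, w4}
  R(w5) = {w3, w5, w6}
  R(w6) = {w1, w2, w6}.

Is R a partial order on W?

Reflexive: yes — every world is R-related to itself.
Transitive: no — w2 R w4 and w4 R w1, but not w2 R w1.
Antisymmetric: no — w2 R w4 and w4 R w2 with w2 ≠ w4.
So R is not a partial order.

No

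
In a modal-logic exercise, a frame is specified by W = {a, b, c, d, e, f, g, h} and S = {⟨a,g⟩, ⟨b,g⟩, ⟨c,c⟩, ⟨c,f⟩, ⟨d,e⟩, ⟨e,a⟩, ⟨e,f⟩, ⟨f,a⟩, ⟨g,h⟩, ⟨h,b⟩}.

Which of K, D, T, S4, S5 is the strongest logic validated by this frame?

D

Serial (axiom D): yes — every world has a successor (e.g. a S g).
Reflexive (axiom T): no — a is not related to itself.
Transitive (axiom 4): no — a S g and g S h, but not a S h.
Euclidean (axiom 5): no — e S a and e S f, but not a S f.
So F validates K, D; T would additionally require S to be reflexive. The strongest is D.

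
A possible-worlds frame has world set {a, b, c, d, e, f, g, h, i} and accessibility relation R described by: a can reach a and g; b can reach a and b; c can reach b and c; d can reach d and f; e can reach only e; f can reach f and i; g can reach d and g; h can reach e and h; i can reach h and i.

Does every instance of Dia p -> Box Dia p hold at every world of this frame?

Axiom 5 corresponds to the accessibility relation being Euclidean.
Euclidean: no — a R g and a R a, but not g R a.

No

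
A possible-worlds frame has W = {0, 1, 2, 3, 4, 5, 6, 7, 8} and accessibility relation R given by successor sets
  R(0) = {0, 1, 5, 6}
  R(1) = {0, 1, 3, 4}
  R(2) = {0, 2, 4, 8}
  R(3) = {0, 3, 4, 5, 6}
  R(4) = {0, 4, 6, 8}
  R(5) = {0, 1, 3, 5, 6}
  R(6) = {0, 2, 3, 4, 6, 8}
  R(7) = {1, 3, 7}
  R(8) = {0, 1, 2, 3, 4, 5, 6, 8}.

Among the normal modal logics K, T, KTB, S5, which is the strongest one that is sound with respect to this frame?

T

Reflexive (axiom T): yes — every world is R-related to itself.
Symmetric (axiom B): no — 1 R 3 but not 3 R 1.
Euclidean (axiom 5): no — 0 R 1 and 0 R 5, but not 1 R 5.
So F validates K, T; KTB would additionally require R to be symmetric. The strongest is T.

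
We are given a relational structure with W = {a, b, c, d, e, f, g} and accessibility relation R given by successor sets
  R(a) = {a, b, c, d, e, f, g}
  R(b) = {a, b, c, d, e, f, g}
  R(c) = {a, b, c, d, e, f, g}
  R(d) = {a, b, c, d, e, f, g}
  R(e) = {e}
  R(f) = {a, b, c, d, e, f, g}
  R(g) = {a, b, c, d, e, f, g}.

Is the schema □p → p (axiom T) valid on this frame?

Axiom T corresponds to the accessibility relation being reflexive.
Reflexive: yes — every world is R-related to itself.

Yes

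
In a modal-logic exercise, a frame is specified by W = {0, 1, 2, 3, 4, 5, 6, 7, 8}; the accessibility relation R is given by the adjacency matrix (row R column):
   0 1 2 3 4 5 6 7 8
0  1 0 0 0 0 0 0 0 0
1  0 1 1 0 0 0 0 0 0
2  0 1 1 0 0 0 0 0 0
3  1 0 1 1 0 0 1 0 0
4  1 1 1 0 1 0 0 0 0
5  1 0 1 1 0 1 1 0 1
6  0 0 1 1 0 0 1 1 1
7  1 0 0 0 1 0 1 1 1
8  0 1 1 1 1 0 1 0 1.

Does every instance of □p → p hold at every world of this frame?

The schema T characterises exactly the reflexive frames.
Reflexive: yes — every world is R-related to itself.

Yes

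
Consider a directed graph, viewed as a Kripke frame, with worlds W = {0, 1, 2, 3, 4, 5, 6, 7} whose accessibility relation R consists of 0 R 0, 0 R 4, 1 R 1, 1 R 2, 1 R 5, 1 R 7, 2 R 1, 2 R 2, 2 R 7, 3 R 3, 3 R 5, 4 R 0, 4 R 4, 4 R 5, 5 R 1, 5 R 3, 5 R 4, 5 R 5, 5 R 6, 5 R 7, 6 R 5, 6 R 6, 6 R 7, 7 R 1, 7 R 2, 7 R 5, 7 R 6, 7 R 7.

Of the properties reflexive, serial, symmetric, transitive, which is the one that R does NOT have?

Reflexive: yes — every world is R-related to itself.
Serial: yes — every world has a successor (e.g. 0 R 0).
Symmetric: yes — every pair in R has its reverse in R.
Transitive: no — 0 R 4 and 4 R 5, but not 0 R 5.
Only transitive fails.

transitive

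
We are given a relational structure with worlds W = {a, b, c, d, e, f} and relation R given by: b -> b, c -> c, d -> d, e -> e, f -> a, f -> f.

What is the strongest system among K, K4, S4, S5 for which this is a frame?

K4

Transitive (axiom 4): yes — every two-step R-path is closed by a direct edge.
Reflexive (axiom T): no — a is not related to itself.
Euclidean (axiom 5): no — f R a and f R a, but not a R a.
So F validates K, K4; S4 would additionally require R to be reflexive. The strongest is K4.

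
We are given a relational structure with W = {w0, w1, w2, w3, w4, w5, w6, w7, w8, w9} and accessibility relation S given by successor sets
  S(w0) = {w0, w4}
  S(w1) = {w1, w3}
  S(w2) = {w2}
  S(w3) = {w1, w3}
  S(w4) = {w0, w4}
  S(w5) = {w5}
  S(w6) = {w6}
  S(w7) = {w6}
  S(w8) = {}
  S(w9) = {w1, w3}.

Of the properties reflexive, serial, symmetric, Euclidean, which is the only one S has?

Reflexive: no — w7 is not related to itself.
Serial: no — w8 has no S-successor.
Symmetric: no — w7 S w6 but not w6 S w7.
Euclidean: yes — any two successors of a common world are S-related.
Only Euclidean holds.

Euclidean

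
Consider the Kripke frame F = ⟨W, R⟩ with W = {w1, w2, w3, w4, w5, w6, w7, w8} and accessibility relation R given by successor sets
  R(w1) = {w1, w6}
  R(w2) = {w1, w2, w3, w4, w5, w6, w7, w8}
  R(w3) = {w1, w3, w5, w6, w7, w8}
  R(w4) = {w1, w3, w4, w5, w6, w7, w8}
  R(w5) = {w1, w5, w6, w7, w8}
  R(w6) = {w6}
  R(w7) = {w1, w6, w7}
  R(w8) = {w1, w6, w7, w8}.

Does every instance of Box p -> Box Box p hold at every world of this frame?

The schema 4 characterises exactly the transitive frames.
Transitive: yes — every two-step R-path is closed by a direct edge.

Yes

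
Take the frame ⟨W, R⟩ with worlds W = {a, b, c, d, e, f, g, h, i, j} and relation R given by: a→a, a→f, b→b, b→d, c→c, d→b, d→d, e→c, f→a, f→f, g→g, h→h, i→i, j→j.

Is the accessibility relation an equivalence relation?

No

Reflexive: no — e is not related to itself.
Symmetric: no — e R c but not c R e.
Transitive: yes — every two-step R-path is closed by a direct edge.
So R is not an equivalence relation.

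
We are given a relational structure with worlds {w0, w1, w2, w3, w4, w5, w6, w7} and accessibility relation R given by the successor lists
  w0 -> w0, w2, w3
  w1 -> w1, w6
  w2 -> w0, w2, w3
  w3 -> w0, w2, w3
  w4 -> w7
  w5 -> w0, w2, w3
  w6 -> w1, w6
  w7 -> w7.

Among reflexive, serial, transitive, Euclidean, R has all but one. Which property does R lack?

reflexive

Reflexive: no — w4 is not related to itself.
Serial: yes — every world has a successor (e.g. w0 R w0).
Transitive: yes — every two-step R-path is closed by a direct edge.
Euclidean: yes — any two successors of a common world are R-related.
Only reflexive fails.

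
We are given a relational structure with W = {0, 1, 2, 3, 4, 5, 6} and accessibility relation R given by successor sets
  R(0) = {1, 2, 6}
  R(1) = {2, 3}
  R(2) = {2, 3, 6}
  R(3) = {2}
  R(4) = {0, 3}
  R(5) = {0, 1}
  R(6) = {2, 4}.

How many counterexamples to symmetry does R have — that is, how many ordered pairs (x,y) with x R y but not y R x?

Enumerating: (0,1), (0,2), (0,6), (1,2), (1,3), (4,0), (4,3), (5,0), (5,1), (6,4).

10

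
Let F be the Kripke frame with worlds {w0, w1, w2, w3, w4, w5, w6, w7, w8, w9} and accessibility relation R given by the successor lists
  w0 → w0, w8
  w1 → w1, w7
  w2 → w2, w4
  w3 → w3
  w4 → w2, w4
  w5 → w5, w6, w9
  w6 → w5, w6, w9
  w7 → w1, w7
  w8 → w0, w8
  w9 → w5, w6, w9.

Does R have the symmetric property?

Symmetric: yes — every pair in R has its reverse in R.

Yes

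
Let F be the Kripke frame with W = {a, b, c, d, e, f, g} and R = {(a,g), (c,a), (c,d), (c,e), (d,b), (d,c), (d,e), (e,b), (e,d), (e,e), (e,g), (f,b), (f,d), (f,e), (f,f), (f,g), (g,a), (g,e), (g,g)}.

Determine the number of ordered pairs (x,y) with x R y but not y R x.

8

Enumerating: (c,a), (c,e), (d,b), (e,b), (f,b), (f,d), (f,e), (f,g).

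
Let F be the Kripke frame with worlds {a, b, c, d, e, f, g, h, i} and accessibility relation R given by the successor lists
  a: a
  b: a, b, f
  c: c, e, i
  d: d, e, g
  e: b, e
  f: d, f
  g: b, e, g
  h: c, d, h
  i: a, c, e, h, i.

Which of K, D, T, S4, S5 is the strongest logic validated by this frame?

T

Serial (axiom D): yes — every world has a successor (e.g. a R a).
Reflexive (axiom T): yes — every world is R-related to itself.
Transitive (axiom 4): no — b R f and f R d, but not b R d.
Euclidean (axiom 5): no — b R a and b R f, but not a R f.
So F validates K, D, T; S4 would additionally require R to be transitive. The strongest is T.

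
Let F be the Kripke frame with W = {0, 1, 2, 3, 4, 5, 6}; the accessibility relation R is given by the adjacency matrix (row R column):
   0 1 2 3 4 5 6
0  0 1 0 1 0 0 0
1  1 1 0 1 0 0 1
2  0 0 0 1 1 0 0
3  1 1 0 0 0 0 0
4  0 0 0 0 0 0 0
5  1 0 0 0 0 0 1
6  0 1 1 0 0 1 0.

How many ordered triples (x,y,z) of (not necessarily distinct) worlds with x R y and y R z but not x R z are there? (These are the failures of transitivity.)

22

Enumerating: (0,1,0), (0,1,6), (0,3,0), (1,6,2), (1,6,5), (2,3,0), (2,3,1), (3,0,3), (3,1,3), (3,1,6), (5,0,1), (5,0,3), … and 10 more.
Total: 22.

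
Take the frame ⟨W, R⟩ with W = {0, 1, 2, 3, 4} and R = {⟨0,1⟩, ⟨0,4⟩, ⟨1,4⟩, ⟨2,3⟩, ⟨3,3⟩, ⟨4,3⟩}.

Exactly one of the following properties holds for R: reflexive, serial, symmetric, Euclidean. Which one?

Reflexive: no — 0 is not related to itself.
Serial: yes — every world has a successor (e.g. 0 R 1).
Symmetric: no — 0 R 1 but not 1 R 0.
Euclidean: no — 0 R 4 and 0 R 1, but not 4 R 1.
Only serial holds.

serial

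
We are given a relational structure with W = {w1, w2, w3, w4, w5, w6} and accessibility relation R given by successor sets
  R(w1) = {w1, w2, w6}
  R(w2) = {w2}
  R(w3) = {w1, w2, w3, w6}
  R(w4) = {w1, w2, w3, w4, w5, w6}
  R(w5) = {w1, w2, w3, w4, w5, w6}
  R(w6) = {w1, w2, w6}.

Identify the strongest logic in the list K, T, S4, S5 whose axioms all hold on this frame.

Reflexive (axiom T): yes — every world is R-related to itself.
Transitive (axiom 4): yes — every two-step R-path is closed by a direct edge.
Euclidean (axiom 5): no — w1 R w2 and w1 R w6, but not w2 R w6.
So F validates K, T, S4; S5 would additionally require R to be Euclidean. The strongest is S4.

S4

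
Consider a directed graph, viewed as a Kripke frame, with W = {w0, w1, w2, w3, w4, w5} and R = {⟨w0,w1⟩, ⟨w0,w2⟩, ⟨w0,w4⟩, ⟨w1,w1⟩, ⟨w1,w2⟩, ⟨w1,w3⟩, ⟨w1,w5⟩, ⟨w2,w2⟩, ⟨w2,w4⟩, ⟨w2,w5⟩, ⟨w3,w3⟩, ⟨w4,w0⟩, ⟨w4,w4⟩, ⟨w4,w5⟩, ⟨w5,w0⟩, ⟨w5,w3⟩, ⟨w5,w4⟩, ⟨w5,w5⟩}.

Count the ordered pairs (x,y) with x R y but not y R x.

Enumerating: (w0,w1), (w0,w2), (w1,w2), (w1,w3), (w1,w5), (w2,w4), (w2,w5), (w5,w0), (w5,w3).

9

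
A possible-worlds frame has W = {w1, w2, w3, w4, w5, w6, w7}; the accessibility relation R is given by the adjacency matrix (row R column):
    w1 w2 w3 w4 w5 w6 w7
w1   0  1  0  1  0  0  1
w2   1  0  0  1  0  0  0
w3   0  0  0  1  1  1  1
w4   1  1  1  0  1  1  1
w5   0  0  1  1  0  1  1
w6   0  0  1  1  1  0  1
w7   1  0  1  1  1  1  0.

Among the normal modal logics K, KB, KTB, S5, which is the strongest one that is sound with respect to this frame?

Symmetric (axiom B): yes — every pair in R has its reverse in R.
Reflexive (axiom T): no — w1 is not related to itself.
Euclidean (axiom 5): no — w1 R w2 and w1 R w7, but not w2 R w7.
So F validates K, KB; KTB would additionally require R to be reflexive. The strongest is KB.

KB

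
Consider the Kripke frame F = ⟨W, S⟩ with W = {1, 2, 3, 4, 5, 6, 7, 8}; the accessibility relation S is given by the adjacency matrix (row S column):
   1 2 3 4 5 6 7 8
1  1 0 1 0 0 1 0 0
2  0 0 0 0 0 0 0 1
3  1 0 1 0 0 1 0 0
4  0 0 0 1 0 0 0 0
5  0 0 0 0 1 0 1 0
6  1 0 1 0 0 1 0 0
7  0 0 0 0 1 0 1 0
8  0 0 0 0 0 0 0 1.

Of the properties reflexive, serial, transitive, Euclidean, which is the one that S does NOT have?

Reflexive: no — 2 is not related to itself.
Serial: yes — every world has a successor (e.g. 1 S 1).
Transitive: yes — every two-step S-path is closed by a direct edge.
Euclidean: yes — any two successors of a common world are S-related.
Only reflexive fails.

reflexive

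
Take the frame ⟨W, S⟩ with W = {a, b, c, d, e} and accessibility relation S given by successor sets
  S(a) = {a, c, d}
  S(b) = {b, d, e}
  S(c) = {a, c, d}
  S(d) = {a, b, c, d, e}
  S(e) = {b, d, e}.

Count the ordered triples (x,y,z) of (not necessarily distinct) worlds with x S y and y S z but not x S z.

Enumerating: (a,d,b), (a,d,e), (b,d,a), (b,d,c), (c,d,b), (c,d,e), (e,d,a), (e,d,c).

8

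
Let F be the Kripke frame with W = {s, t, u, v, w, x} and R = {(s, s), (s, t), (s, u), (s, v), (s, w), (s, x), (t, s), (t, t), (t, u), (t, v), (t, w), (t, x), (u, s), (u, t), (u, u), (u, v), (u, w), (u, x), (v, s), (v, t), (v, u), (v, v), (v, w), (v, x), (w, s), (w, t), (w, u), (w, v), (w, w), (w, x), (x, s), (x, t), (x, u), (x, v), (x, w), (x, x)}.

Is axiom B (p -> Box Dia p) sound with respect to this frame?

Axiom B corresponds to the accessibility relation being symmetric.
Symmetric: yes — every pair in R has its reverse in R.

Yes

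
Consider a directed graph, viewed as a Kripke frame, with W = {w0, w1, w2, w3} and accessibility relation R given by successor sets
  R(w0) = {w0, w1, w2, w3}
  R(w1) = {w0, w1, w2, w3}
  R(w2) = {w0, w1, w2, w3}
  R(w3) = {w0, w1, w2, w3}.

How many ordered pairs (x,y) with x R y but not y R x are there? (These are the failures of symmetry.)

0

R is symmetric; there are no such tuples.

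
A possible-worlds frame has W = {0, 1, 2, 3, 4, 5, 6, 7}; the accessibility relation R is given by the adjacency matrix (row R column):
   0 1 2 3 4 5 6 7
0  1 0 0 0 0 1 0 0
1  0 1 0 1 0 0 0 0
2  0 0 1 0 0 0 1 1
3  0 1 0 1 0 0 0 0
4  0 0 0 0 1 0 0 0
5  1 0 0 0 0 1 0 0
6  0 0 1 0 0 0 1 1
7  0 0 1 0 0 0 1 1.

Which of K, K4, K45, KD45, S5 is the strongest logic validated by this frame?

Transitive (axiom 4): yes — every two-step R-path is closed by a direct edge.
Euclidean (axiom 5): yes — any two successors of a common world are R-related.
Serial (axiom D): yes — every world has a successor (e.g. 0 R 0).
Reflexive (axiom T): yes — every world is R-related to itself.
So F validates K, K4, K45, KD45, S5. The strongest is S5.

S5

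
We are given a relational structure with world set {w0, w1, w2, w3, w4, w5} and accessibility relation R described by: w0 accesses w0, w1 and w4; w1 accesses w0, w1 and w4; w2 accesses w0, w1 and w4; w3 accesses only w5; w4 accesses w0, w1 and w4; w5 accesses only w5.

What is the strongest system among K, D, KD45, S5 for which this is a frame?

Serial (axiom D): yes — every world has a successor (e.g. w0 R w0).
Euclidean (axiom 5): yes — any two successors of a common world are R-related.
Transitive (axiom 4): yes — every two-step R-path is closed by a direct edge.
Reflexive (axiom T): no — w2 is not related to itself.
So F validates K, D, KD45; S5 would additionally require R to be reflexive. The strongest is KD45.

KD45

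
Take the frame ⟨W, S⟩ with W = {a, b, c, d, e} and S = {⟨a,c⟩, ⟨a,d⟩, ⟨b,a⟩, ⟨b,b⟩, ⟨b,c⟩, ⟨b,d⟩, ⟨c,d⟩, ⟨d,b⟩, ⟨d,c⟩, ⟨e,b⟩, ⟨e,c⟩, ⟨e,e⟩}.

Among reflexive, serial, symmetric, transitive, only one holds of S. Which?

serial

Reflexive: no — a is not related to itself.
Serial: yes — every world has a successor (e.g. a S c).
Symmetric: no — a S c but not c S a.
Transitive: no — a S d and d S b, but not a S b.
Only serial holds.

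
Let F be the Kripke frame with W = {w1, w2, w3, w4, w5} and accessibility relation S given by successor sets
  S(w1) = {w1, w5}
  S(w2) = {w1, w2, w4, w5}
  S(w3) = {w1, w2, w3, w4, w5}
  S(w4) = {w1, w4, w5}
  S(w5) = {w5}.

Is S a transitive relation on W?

Transitive: yes — every two-step S-path is closed by a direct edge.

Yes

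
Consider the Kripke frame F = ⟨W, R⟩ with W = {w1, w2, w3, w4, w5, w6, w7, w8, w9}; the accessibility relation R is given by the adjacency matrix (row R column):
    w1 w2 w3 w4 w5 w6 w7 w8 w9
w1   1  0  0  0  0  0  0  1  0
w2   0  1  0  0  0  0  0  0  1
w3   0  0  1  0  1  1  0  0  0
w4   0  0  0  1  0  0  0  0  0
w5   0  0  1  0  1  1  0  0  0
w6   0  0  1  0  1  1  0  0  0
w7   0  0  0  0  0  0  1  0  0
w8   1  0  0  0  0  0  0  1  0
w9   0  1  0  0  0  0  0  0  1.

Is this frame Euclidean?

Yes

Euclidean: yes — any two successors of a common world are R-related.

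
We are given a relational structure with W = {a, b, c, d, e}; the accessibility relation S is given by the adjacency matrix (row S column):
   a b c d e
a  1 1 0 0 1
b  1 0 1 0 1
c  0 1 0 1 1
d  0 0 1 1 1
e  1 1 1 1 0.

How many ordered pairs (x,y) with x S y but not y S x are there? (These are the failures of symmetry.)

0

S is symmetric; there are no such tuples.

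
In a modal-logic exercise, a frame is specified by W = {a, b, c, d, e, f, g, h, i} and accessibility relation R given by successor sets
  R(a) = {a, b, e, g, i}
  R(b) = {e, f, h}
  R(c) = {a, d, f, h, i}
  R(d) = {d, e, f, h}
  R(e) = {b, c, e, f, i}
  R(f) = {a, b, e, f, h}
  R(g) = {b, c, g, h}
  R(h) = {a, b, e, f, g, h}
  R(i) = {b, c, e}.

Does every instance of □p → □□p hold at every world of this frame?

No

The schema 4 characterises exactly the transitive frames.
Transitive: no — a R b and b R f, but not a R f.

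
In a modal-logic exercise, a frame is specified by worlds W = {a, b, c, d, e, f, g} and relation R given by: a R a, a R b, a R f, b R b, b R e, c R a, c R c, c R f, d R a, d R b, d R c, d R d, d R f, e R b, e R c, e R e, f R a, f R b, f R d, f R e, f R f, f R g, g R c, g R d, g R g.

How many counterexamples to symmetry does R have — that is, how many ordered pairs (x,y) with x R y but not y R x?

Enumerating: (a,b), (c,a), (c,f), (d,a), (d,b), (d,c), (e,c), (f,b), (f,e), (f,g), (g,c), (g,d).

12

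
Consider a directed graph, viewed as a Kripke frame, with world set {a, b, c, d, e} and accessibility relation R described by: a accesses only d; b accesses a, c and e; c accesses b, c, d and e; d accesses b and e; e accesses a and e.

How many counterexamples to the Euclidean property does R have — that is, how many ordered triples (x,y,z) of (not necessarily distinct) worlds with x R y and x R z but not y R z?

17

Enumerating: (a,d,d), (b,a,a), (b,a,c), (b,a,e), (b,c,a), (b,e,c), (c,b,b), (c,b,d), (c,d,c), (c,d,d), (c,e,b), (c,e,c), (c,e,d), (d,b,b), (d,e,b), (e,a,a), (e,a,e).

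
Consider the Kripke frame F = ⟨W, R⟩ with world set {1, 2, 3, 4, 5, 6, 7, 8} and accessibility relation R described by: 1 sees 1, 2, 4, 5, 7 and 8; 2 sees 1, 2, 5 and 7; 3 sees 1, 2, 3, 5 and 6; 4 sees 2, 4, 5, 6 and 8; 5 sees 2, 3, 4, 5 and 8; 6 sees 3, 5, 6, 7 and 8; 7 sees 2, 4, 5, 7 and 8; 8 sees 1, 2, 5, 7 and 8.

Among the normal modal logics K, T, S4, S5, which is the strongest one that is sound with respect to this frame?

T

Reflexive (axiom T): yes — every world is R-related to itself.
Transitive (axiom 4): no — 1 R 4 and 4 R 6, but not 1 R 6.
Euclidean (axiom 5): no — 1 R 2 and 1 R 4, but not 2 R 4.
So F validates K, T; S4 would additionally require R to be transitive. The strongest is T.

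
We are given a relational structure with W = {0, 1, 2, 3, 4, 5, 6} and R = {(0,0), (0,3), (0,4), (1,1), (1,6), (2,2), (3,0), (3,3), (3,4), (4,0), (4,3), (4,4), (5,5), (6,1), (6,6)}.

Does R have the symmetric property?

Yes

Symmetric: yes — every pair in R has its reverse in R.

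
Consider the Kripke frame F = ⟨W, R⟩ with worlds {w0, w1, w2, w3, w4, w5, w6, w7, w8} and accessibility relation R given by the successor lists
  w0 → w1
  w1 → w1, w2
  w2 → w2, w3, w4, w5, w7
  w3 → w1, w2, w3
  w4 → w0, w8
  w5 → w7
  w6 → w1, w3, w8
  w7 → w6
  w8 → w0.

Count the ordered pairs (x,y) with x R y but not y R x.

Enumerating: (w0,w1), (w1,w2), (w2,w4), (w2,w5), (w2,w7), (w3,w1), (w4,w0), (w4,w8), (w5,w7), (w6,w1), (w6,w3), (w6,w8), (w7,w6), (w8,w0).

14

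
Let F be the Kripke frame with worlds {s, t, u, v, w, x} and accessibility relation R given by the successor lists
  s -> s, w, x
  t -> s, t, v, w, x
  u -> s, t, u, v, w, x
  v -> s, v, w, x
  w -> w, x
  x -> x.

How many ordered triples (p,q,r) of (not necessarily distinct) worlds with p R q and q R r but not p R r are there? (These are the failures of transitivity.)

0

R is transitive; there are no such tuples.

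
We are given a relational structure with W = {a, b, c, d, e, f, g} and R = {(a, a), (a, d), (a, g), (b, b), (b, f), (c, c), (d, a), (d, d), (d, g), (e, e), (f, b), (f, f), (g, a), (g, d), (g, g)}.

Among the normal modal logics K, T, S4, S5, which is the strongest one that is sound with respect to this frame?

Reflexive (axiom T): yes — every world is R-related to itself.
Transitive (axiom 4): yes — every two-step R-path is closed by a direct edge.
Euclidean (axiom 5): yes — any two successors of a common world are R-related.
So F validates K, T, S4, S5. The strongest is S5.

S5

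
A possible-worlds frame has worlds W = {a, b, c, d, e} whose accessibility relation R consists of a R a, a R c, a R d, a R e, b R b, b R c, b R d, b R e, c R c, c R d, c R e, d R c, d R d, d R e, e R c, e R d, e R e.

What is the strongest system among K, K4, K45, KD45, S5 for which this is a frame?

K4

Transitive (axiom 4): yes — every two-step R-path is closed by a direct edge.
Euclidean (axiom 5): no — a R c and a R a, but not c R a.
Serial (axiom D): yes — every world has a successor (e.g. a R a).
Reflexive (axiom T): yes — every world is R-related to itself.
So F validates K, K4; K45 would additionally require R to be Euclidean. The strongest is K4.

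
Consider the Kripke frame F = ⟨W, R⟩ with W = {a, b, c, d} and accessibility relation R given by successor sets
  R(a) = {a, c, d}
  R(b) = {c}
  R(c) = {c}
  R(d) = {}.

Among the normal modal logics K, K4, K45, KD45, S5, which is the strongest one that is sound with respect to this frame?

Transitive (axiom 4): yes — every two-step R-path is closed by a direct edge.
Euclidean (axiom 5): no — a R c and a R d, but not c R d.
Serial (axiom D): no — d has no R-successor.
Reflexive (axiom T): no — b is not related to itself.
So F validates K, K4; K45 would additionally require R to be Euclidean. The strongest is K4.

K4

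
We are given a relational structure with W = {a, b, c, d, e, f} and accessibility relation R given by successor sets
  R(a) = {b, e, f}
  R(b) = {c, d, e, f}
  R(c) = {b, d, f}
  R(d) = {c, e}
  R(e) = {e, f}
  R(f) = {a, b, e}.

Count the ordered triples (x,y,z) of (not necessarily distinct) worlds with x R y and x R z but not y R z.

Enumerating: (a,b,b), (a,e,b), (a,f,f), (b,c,c), (b,c,e), (b,d,d), (b,d,f), (b,e,c), (b,e,d), (b,f,c), (b,f,d), (b,f,f), … and 15 more.
Total: 27.

27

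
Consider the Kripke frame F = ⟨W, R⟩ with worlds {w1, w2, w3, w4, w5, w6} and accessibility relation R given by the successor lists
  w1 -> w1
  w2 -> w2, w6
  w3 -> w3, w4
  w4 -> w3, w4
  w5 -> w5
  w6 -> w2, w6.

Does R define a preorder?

Reflexive: yes — every world is R-related to itself.
Transitive: yes — every two-step R-path is closed by a direct edge.
So R is a preorder.

Yes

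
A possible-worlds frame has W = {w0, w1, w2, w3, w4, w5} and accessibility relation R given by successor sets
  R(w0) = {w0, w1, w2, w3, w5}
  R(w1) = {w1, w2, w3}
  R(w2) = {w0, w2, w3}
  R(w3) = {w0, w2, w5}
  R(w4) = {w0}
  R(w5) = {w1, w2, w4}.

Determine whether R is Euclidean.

Euclidean: no — w0 R w1 and w0 R w5, but not w1 R w5.

No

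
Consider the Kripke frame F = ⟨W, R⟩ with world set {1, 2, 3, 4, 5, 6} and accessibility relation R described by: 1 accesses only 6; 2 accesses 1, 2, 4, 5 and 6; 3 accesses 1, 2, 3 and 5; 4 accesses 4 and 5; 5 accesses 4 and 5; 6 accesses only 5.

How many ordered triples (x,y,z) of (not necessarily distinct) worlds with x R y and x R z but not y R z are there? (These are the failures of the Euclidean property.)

23

Enumerating: (1,6,6), (2,1,1), (2,1,2), (2,1,4), (2,1,5), (2,4,1), (2,4,2), (2,4,6), (2,5,1), (2,5,2), (2,5,6), (2,6,1), … and 11 more.
Total: 23.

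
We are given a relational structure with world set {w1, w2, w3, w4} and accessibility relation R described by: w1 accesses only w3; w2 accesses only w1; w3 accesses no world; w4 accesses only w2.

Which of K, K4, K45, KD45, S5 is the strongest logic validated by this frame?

K

Transitive (axiom 4): no — w2 R w1 and w1 R w3, but not w2 R w3.
Euclidean (axiom 5): no — w1 R w3 and w1 R w3, but not w3 R w3.
Serial (axiom D): no — w3 has no R-successor.
Reflexive (axiom T): no — w1 is not related to itself.
So F validates K; K4 would additionally require R to be transitive. The strongest is K.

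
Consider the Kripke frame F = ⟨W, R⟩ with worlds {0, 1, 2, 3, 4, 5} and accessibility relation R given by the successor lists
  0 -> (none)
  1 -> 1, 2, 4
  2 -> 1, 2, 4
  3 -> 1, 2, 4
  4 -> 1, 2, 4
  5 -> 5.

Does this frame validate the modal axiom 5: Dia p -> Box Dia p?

Yes

The schema 5 characterises exactly the Euclidean frames.
Euclidean: yes — any two successors of a common world are R-related.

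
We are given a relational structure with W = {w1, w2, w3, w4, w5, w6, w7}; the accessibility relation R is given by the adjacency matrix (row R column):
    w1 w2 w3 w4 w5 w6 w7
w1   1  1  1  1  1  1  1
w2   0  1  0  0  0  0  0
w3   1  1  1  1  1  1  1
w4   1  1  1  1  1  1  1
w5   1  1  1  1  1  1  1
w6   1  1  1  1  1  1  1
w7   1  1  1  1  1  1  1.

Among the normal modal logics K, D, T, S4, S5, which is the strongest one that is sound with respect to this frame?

Serial (axiom D): yes — every world has a successor (e.g. w1 R w1).
Reflexive (axiom T): yes — every world is R-related to itself.
Transitive (axiom 4): yes — every two-step R-path is closed by a direct edge.
Euclidean (axiom 5): no — w1 R w2 and w1 R w3, but not w2 R w3.
So F validates K, D, T, S4; S5 would additionally require R to be Euclidean. The strongest is S4.

S4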